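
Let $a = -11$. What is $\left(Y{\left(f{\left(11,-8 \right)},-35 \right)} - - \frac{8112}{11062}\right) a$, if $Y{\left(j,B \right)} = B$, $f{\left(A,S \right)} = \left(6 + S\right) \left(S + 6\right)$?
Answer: $\frac{2084819}{5531} \approx 376.93$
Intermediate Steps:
$f{\left(A,S \right)} = \left(6 + S\right)^{2}$ ($f{\left(A,S \right)} = \left(6 + S\right) \left(6 + S\right) = \left(6 + S\right)^{2}$)
$\left(Y{\left(f{\left(11,-8 \right)},-35 \right)} - - \frac{8112}{11062}\right) a = \left(-35 - - \frac{8112}{11062}\right) \left(-11\right) = \left(-35 - \left(-8112\right) \frac{1}{11062}\right) \left(-11\right) = \left(-35 - - \frac{4056}{5531}\right) \left(-11\right) = \left(-35 + \frac{4056}{5531}\right) \left(-11\right) = \left(- \frac{189529}{5531}\right) \left(-11\right) = \frac{2084819}{5531}$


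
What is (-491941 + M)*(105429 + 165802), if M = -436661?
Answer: -251865649062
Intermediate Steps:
(-491941 + M)*(105429 + 165802) = (-491941 - 436661)*(105429 + 165802) = -928602*271231 = -251865649062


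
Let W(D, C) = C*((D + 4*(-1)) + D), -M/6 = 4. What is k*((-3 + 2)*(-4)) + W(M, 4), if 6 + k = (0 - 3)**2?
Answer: -196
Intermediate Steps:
M = -24 (M = -6*4 = -24)
k = 3 (k = -6 + (0 - 3)**2 = -6 + (-3)**2 = -6 + 9 = 3)
W(D, C) = C*(-4 + 2*D) (W(D, C) = C*((D - 4) + D) = C*((-4 + D) + D) = C*(-4 + 2*D))
k*((-3 + 2)*(-4)) + W(M, 4) = 3*((-3 + 2)*(-4)) + 2*4*(-2 - 24) = 3*(-1*(-4)) + 2*4*(-26) = 3*4 - 208 = 12 - 208 = -196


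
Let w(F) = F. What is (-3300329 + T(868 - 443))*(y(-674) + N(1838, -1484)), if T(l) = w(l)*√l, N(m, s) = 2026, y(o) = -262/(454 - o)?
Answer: -3770734793357/564 + 2427882625*√17/564 ≈ -6.6680e+9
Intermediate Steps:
T(l) = l^(3/2) (T(l) = l*√l = l^(3/2))
(-3300329 + T(868 - 443))*(y(-674) + N(1838, -1484)) = (-3300329 + (868 - 443)^(3/2))*(262/(-454 - 674) + 2026) = (-3300329 + 425^(3/2))*(262/(-1128) + 2026) = (-3300329 + 2125*√17)*(262*(-1/1128) + 2026) = (-3300329 + 2125*√17)*(-131/564 + 2026) = (-3300329 + 2125*√17)*(1142533/564) = -3770734793357/564 + 2427882625*√17/564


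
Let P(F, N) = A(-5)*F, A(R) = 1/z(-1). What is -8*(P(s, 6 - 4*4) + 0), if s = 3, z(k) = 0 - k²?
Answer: 24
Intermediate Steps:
z(k) = -k²
A(R) = -1 (A(R) = 1/(-1*(-1)²) = 1/(-1*1) = 1/(-1) = -1)
P(F, N) = -F
-8*(P(s, 6 - 4*4) + 0) = -8*(-1*3 + 0) = -8*(-3 + 0) = -8*(-3) = 24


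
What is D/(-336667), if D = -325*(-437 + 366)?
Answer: -23075/336667 ≈ -0.068540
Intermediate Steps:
D = 23075 (D = -325*(-71) = 23075)
D/(-336667) = 23075/(-336667) = 23075*(-1/336667) = -23075/336667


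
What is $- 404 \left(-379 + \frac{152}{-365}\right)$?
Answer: $\frac{55948748}{365} \approx 1.5328 \cdot 10^{5}$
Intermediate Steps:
$- 404 \left(-379 + \frac{152}{-365}\right) = - 404 \left(-379 + 152 \left(- \frac{1}{365}\right)\right) = - 404 \left(-379 - \frac{152}{365}\right) = \left(-404\right) \left(- \frac{138487}{365}\right) = \frac{55948748}{365}$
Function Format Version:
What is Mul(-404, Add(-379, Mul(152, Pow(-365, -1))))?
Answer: Rational(55948748, 365) ≈ 1.5328e+5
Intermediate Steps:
Mul(-404, Add(-379, Mul(152, Pow(-365, -1)))) = Mul(-404, Add(-379, Mul(152, Rational(-1, 365)))) = Mul(-404, Add(-379, Rational(-152, 365))) = Mul(-404, Rational(-138487, 365)) = Rational(55948748, 365)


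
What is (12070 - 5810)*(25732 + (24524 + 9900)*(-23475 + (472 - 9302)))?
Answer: -6961380340880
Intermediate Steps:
(12070 - 5810)*(25732 + (24524 + 9900)*(-23475 + (472 - 9302))) = 6260*(25732 + 34424*(-23475 - 8830)) = 6260*(25732 + 34424*(-32305)) = 6260*(25732 - 1112067320) = 6260*(-1112041588) = -6961380340880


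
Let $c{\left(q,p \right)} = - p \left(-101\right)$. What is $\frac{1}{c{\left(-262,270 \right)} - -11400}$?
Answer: $\frac{1}{38670} \approx 2.586 \cdot 10^{-5}$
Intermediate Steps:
$c{\left(q,p \right)} = 101 p$ ($c{\left(q,p \right)} = - \left(-101\right) p = 101 p$)
$\frac{1}{c{\left(-262,270 \right)} - -11400} = \frac{1}{101 \cdot 270 - -11400} = \frac{1}{27270 + 11400} = \frac{1}{38670}$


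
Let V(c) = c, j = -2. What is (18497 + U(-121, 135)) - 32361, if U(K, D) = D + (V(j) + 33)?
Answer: -13698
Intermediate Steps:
U(K, D) = 31 + D (U(K, D) = D + (-2 + 33) = D + 31 = 31 + D)
(18497 + U(-121, 135)) - 32361 = (18497 + (31 + 135)) - 32361 = (18497 + 166) - 32361 = 18663 - 32361 = -13698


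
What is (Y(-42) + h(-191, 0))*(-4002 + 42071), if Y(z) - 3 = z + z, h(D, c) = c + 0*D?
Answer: -3083589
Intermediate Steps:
h(D, c) = c (h(D, c) = c + 0 = c)
Y(z) = 3 + 2*z (Y(z) = 3 + (z + z) = 3 + 2*z)
(Y(-42) + h(-191, 0))*(-4002 + 42071) = ((3 + 2*(-42)) + 0)*(-4002 + 42071) = ((3 - 84) + 0)*38069 = (-81 + 0)*38069 = -81*38069 = -3083589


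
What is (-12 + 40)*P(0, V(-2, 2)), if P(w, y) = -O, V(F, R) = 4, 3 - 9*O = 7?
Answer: 112/9 ≈ 12.444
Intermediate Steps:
O = -4/9 (O = 1/3 - 1/9*7 = 1/3 - 7/9 = -4/9 ≈ -0.44444)
P(w, y) = 4/9 (P(w, y) = -1*(-4/9) = 4/9)
(-12 + 40)*P(0, V(-2, 2)) = (-12 + 40)*(4/9) = 28*(4/9) = 112/9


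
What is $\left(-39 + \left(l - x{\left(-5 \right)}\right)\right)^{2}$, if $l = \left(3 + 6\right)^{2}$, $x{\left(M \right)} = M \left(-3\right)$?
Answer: $729$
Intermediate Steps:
$x{\left(M \right)} = - 3 M$
$l = 81$ ($l = 9^{2} = 81$)
$\left(-39 + \left(l - x{\left(-5 \right)}\right)\right)^{2} = \left(-39 + \left(81 - \left(-3\right) \left(-5\right)\right)\right)^{2} = \left(-39 + \left(81 - 15\right)\right)^{2} = \left(-39 + 66\right)^{2} = 27^{2} = 729$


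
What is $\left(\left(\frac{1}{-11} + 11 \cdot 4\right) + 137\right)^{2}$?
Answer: $\frac{3960100}{121} \approx 32728.0$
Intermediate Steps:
$\left(\left(\frac{1}{-11} + 11 \cdot 4\right) + 137\right)^{2} = \left(\left(- \frac{1}{11} + 44\right) + 137\right)^{2} = \left(\frac{483}{11} + 137\right)^{2} = \left(\frac{1990}{11}\right)^{2} = \frac{3960100}{121}$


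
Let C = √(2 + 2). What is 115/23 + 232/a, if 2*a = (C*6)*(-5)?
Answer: -41/15 ≈ -2.7333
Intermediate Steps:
C = 2 (C = √4 = 2)
a = -30 (a = ((2*6)*(-5))/2 = (12*(-5))/2 = (½)*(-60) = -30)
115/23 + 232/a = 115/23 + 232/(-30) = 115*(1/23) + 232*(-1/30) = 5 - 116/15 = -41/15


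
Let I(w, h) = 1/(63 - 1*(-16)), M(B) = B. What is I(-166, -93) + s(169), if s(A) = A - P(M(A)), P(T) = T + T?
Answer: -13350/79 ≈ -168.99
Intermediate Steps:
I(w, h) = 1/79 (I(w, h) = 1/(63 + 16) = 1/79)
P(T) = 2*T
s(A) = -A (s(A) = A - 2*A = -A)
I(-166, -93) + s(169) = 1/79 - 1*169 = 1/79 - 169 = -13350/79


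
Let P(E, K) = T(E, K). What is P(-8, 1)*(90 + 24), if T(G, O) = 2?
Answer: 228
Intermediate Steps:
P(E, K) = 2
P(-8, 1)*(90 + 24) = 2*(90 + 24) = 2*114 = 228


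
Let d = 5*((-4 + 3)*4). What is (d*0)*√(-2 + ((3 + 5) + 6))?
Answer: 0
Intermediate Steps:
d = -20 (d = 5*(-1*4) = 5*(-4) = -20)
(d*0)*√(-2 + ((3 + 5) + 6)) = (-20*0)*√(-2 + ((3 + 5) + 6)) = 0*√(-2 + (8 + 6)) = 0*√(-2 + 14) = 0*√12 = 0*(2*√3) = 0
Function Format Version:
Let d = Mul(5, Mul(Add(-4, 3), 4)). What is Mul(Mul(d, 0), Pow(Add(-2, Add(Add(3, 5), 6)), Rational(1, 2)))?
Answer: 0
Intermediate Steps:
d = -20 (d = Mul(5, Mul(-1, 4)) = Mul(5, -4) = -20)
Mul(Mul(d, 0), Pow(Add(-2, Add(Add(3, 5), 6)), Rational(1, 2))) = Mul(Mul(-20, 0), Pow(Add(-2, Add(Add(3, 5), 6)), Rational(1, 2))) = Mul(0, Pow(Add(-2, Add(8, 6)), Rational(1, 2))) = Mul(0, Pow(Add(-2, 14), Rational(1, 2))) = Mul(0, Pow(12, Rational(1, 2))) = Mul(0, Mul(2, Pow(3, Rational(1, 2)))) = 0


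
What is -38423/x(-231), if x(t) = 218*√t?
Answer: 499*I*√231/654 ≈ 11.597*I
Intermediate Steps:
-38423/x(-231) = -38423*(-I*√231/50358) = -(-499)*I*√231/654 = 499*I*√231/654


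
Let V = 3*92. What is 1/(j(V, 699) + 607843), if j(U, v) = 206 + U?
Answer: 1/608325 ≈ 1.6439e-6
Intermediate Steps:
V = 276
1/(j(V, 699) + 607843) = 1/((206 + 276) + 607843) = 1/(482 + 607843) = 1/608325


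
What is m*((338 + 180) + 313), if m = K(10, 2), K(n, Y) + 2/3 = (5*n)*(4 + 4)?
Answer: 331846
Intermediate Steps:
K(n, Y) = -⅔ + 40*n (K(n, Y) = -⅔ + (5*n)*(4 + 4) = -⅔ + (5*n)*8 = -⅔ + 40*n)
m = 1198/3 (m = -⅔ + 40*10 = -⅔ + 400 = 1198/3 ≈ 399.33)
m*((338 + 180) + 313) = 1198*((338 + 180) + 313)/3 = 1198*(518 + 313)/3 = (1198/3)*831 = 331846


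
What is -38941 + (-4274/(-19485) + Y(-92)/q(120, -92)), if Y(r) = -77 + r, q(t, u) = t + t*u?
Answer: -42490605329/1091160 ≈ -38941.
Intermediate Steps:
-38941 + (-4274/(-19485) + Y(-92)/q(120, -92)) = -38941 + (-4274/(-19485) + (-77 - 92)/((120*(1 - 92)))) = -38941 + (-4274*(-1/19485) - 169/(120*(-91))) = -38941 + (4274/19485 - 169/(-10920)) = -38941 + (4274/19485 - 169*(-1/10920)) = -38941 + (4274/19485 + 13/840) = -38941 + 256231/1091160 = -42490605329/1091160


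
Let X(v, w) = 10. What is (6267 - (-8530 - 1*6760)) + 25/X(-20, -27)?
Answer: 43119/2 ≈ 21560.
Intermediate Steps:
(6267 - (-8530 - 1*6760)) + 25/X(-20, -27) = (6267 - (-8530 - 1*6760)) + 25/10 = (6267 - (-8530 - 6760)) + 25*(⅒) = (6267 - 1*(-15290)) + 5/2 = (6267 + 15290) + 5/2 = 21557 + 5/2 = 43119/2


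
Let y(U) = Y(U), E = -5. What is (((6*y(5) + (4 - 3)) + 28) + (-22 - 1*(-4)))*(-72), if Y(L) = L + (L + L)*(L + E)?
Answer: -2952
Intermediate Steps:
Y(L) = L + 2*L*(-5 + L) (Y(L) = L + (L + L)*(L - 5) = L + (2*L)*(-5 + L) = L + 2*L*(-5 + L))
y(U) = U*(-9 + 2*U)
(((6*y(5) + (4 - 3)) + 28) + (-22 - 1*(-4)))*(-72) = (((6*(5*(-9 + 2*5)) + (4 - 3)) + 28) + (-22 - 1*(-4)))*(-72) = (((6*(5*(-9 + 10)) + 1) + 28) + (-22 + 4))*(-72) = (((6*(5*1) + 1) + 28) - 18)*(-72) = (((6*5 + 1) + 28) - 18)*(-72) = (((30 + 1) + 28) - 18)*(-72) = ((31 + 28) - 18)*(-72) = (59 - 18)*(-72) = 41*(-72) = -2952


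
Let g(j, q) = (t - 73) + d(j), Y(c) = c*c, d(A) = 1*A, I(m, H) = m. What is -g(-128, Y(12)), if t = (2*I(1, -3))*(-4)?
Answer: 209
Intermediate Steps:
d(A) = A
t = -8 (t = (2*1)*(-4) = 2*(-4) = -8)
Y(c) = c²
g(j, q) = -81 + j (g(j, q) = (-8 - 73) + j = -81 + j)
-g(-128, Y(12)) = -(-81 - 128) = -1*(-209) = 209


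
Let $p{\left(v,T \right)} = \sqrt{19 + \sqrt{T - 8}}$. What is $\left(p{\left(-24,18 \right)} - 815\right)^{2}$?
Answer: $\left(815 - \sqrt{19 + \sqrt{10}}\right)^{2} \approx 6.5657 \cdot 10^{5}$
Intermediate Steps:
$p{\left(v,T \right)} = \sqrt{19 + \sqrt{-8 + T}}$
$\left(p{\left(-24,18 \right)} - 815\right)^{2} = \left(\sqrt{19 + \sqrt{-8 + 18}} - 815\right)^{2} = \left(\sqrt{19 + \sqrt{10}} - 815\right)^{2} = \left(-815 + \sqrt{19 + \sqrt{10}}\right)^{2}$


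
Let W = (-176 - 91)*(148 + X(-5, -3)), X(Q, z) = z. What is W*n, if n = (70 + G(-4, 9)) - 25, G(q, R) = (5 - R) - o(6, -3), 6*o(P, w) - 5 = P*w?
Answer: -3342395/2 ≈ -1.6712e+6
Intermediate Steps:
o(P, w) = ⅚ + P*w/6 (o(P, w) = ⅚ + (P*w)/6 = ⅚ + P*w/6)
G(q, R) = 43/6 - R (G(q, R) = (5 - R) - (⅚ + (⅙)*6*(-3)) = (5 - R) - (⅚ - 3) = (5 - R) - 1*(-13/6) = (5 - R) + 13/6 = 43/6 - R)
W = -38715 (W = (-176 - 91)*(148 - 3) = -267*145 = -38715)
n = 259/6 (n = (70 + (43/6 - 1*9)) - 25 = (70 + (43/6 - 9)) - 25 = (70 - 11/6) - 25 = 409/6 - 25 = 259/6 ≈ 43.167)
W*n = -38715*259/6 = -3342395/2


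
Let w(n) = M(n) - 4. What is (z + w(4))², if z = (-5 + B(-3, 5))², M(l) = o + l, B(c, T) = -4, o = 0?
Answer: 6561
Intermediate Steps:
M(l) = l (M(l) = 0 + l = l)
w(n) = -4 + n (w(n) = n - 4 = -4 + n)
z = 81 (z = (-5 - 4)² = (-9)² = 81)
(z + w(4))² = (81 + (-4 + 4))² = (81 + 0)² = 81² = 6561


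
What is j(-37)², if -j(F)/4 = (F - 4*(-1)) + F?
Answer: 78400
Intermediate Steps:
j(F) = -16 - 8*F (j(F) = -4*((F - 4*(-1)) + F) = -4*((F + 4) + F) = -4*((4 + F) + F) = -4*(4 + 2*F) = -16 - 8*F)
j(-37)² = (-16 - 8*(-37))² = (-16 + 296)² = 280² = 78400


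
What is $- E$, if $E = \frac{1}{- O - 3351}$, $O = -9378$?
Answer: $- \frac{1}{6027} \approx -0.00016592$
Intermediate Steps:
$E = \frac{1}{6027}$ ($E = \frac{1}{\left(-1\right) \left(-9378\right) - 3351} = \frac{1}{9378 - 3351} = \frac{1}{6027} \approx 0.00016592$)
$- E = \left(-1\right) \frac{1}{6027} = - \frac{1}{6027}$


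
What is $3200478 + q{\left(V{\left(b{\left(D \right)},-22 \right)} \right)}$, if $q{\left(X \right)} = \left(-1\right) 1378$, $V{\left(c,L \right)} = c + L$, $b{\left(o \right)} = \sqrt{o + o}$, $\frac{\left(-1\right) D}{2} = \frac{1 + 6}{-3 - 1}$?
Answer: $3199100$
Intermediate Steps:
$D = \frac{7}{2}$ ($D = - 2 \frac{1 + 6}{-3 - 1} = - 2 \frac{7}{-4} = - 2 \cdot 7 \left(- \frac{1}{4}\right) = \left(-2\right) \left(- \frac{7}{4}\right) = \frac{7}{2} \approx 3.5$)
$b{\left(o \right)} = \sqrt{2} \sqrt{o}$ ($b{\left(o \right)} = \sqrt{2 o} = \sqrt{2} \sqrt{o}$)
$V{\left(c,L \right)} = L + c$
$q{\left(X \right)} = -1378$
$3200478 + q{\left(V{\left(b{\left(D \right)},-22 \right)} \right)} = 3200478 - 1378 = 3199100$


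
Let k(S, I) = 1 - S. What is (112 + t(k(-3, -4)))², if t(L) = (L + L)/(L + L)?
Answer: 12769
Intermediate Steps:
t(L) = 1 (t(L) = (2*L)/((2*L)) = (2*L)*(1/(2*L)) = 1)
(112 + t(k(-3, -4)))² = (112 + 1)² = 113² = 12769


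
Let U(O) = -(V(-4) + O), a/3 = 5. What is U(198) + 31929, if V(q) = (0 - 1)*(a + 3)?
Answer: 31749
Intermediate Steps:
a = 15 (a = 3*5 = 15)
V(q) = -18 (V(q) = (0 - 1)*(15 + 3) = -1*18 = -18)
U(O) = 18 - O (U(O) = -(-18 + O) = 18 - O)
U(198) + 31929 = (18 - 1*198) + 31929 = (18 - 198) + 31929 = -180 + 31929 = 31749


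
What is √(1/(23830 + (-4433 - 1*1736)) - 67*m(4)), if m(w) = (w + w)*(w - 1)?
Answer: I*√596376627/609 ≈ 40.1*I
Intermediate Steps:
m(w) = 2*w*(-1 + w) (m(w) = (2*w)*(-1 + w) = 2*w*(-1 + w))
√(1/(23830 + (-4433 - 1*1736)) - 67*m(4)) = √(1/(23830 + (-4433 - 1*1736)) - 134*4*(-1 + 4)) = √(1/(23830 + (-4433 - 1736)) - 134*4*3) = √(1/(23830 - 6169) - 67*24) = √(1/17661 - 1608) = √(-28398887/17661) = I*√596376627/609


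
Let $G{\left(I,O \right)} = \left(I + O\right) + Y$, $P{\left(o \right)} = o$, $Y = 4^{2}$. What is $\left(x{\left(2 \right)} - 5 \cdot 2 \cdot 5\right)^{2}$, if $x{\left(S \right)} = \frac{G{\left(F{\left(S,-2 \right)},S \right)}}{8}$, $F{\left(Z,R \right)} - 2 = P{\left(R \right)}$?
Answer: $\frac{36481}{16} \approx 2280.1$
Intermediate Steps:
$Y = 16$
$F{\left(Z,R \right)} = 2 + R$
$G{\left(I,O \right)} = 16 + I + O$ ($G{\left(I,O \right)} = \left(I + O\right) + 16 = 16 + I + O$)
$x{\left(S \right)} = 2 + \frac{S}{8}$ ($x{\left(S \right)} = \frac{16 + \left(2 - 2\right) + S}{8} = \left(16 + 0 + S\right) \frac{1}{8} = \left(16 + S\right) \frac{1}{8} = 2 + \frac{S}{8}$)
$\left(x{\left(2 \right)} - 5 \cdot 2 \cdot 5\right)^{2} = \left(\left(2 + \frac{1}{8} \cdot 2\right) - 5 \cdot 2 \cdot 5\right)^{2} = \left(\left(2 + \frac{1}{4}\right) - 50\right)^{2} = \left(\frac{9}{4} - 50\right)^{2} = \left(- \frac{191}{4}\right)^{2} = \frac{36481}{16}$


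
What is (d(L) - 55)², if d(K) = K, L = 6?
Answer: 2401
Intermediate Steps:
(d(L) - 55)² = (6 - 55)² = (-49)² = 2401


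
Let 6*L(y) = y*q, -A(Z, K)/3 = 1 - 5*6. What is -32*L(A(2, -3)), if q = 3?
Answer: -1392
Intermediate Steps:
A(Z, K) = 87 (A(Z, K) = -3*(1 - 5*6) = -3*(1 - 30) = -3*(-29) = 87)
L(y) = y/2 (L(y) = (y*3)/6 = (3*y)/6 = y/2)
-32*L(A(2, -3)) = -16*87 = -32*87/2 = -1392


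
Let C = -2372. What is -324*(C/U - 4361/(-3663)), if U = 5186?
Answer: -250695180/1055351 ≈ -237.55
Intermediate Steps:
-324*(C/U - 4361/(-3663)) = -324*(-2372/5186 - 4361/(-3663)) = -324*(-2372*1/5186 - 4361*(-1/3663)) = -324*(-1186/2593 + 4361/3663) = -324*6963755/9498159 = -250695180/1055351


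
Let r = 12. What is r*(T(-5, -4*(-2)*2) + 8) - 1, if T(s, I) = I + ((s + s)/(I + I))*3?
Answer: 1103/4 ≈ 275.75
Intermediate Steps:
T(s, I) = I + 3*s/I (T(s, I) = I + ((2*s)/((2*I)))*3 = I + ((2*s)*(1/(2*I)))*3 = I + (s/I)*3 = I + 3*s/I)
r*(T(-5, -4*(-2)*2) + 8) - 1 = 12*((-4*(-2)*2 + 3*(-5)/(-4*(-2)*2)) + 8) - 1 = 12*((8*2 + 3*(-5)/(8*2)) + 8) - 1 = 12*((16 + 3*(-5)/16) + 8) - 1 = 12*((16 + 3*(-5)*(1/16)) + 8) - 1 = 12*((16 - 15/16) + 8) - 1 = 12*(241/16 + 8) - 1 = 12*(369/16) - 1 = 1107/4 - 1 = 1103/4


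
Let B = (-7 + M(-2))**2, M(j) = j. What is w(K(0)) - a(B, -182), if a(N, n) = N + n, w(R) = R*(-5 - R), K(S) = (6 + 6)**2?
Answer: -21355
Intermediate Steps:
K(S) = 144 (K(S) = 12**2 = 144)
B = 81 (B = (-7 - 2)**2 = (-9)**2 = 81)
w(K(0)) - a(B, -182) = -1*144*(5 + 144) - (81 - 182) = -1*144*149 - 1*(-101) = -21456 + 101 = -21355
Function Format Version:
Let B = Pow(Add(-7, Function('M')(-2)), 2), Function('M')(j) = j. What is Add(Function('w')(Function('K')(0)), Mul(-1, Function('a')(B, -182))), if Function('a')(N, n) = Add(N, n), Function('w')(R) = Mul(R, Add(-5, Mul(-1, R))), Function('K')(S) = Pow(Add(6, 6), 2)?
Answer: -21355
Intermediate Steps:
Function('K')(S) = 144 (Function('K')(S) = Pow(12, 2) = 144)
B = 81 (B = Pow(Add(-7, -2), 2) = Pow(-9, 2) = 81)
Add(Function('w')(Function('K')(0)), Mul(-1, Function('a')(B, -182))) = Add(Mul(-1, 144, Add(5, 144)), Mul(-1, Add(81, -182))) = Add(Mul(-1, 144, 149), Mul(-1, -101)) = Add(-21456, 101) = -21355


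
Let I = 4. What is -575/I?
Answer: -575/4 ≈ -143.75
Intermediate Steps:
-575/I = -575/4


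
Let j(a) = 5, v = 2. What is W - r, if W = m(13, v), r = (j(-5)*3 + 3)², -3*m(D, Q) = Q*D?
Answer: -998/3 ≈ -332.67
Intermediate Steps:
m(D, Q) = -D*Q/3 (m(D, Q) = -Q*D/3 = -D*Q/3)
r = 324 (r = (5*3 + 3)² = (15 + 3)² = 18² = 324)
W = -26/3 (W = -⅓*13*2 = -26/3 ≈ -8.6667)
W - r = -26/3 - 1*324 = -26/3 - 324 = -998/3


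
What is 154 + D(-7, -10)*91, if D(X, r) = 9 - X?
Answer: 1610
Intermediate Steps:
154 + D(-7, -10)*91 = 154 + (9 - 1*(-7))*91 = 154 + (9 + 7)*91 = 154 + 16*91 = 154 + 1456 = 1610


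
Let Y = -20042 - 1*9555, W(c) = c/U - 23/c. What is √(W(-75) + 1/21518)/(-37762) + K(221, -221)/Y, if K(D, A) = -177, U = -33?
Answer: 177/29597 - √32516005956126/134072848140 ≈ 0.0059378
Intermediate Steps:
W(c) = -23/c - c/33 (W(c) = c/(-33) - 23/c = c*(-1/33) - 23/c = -c/33 - 23/c = -23/c - c/33)
Y = -29597 (Y = -20042 - 9555 = -29597)
√(W(-75) + 1/21518)/(-37762) + K(221, -221)/Y = √((-23/(-75) - 1/33*(-75)) + 1/21518)/(-37762) - 177/(-29597) = √((-23*(-1/75) + 25/11) + 1/21518)*(-1/37762) - 177*(-1/29597) = √((23/75 + 25/11) + 1/21518)*(-1/37762) + 177/29597 = √(2128/825 + 1/21518)*(-1/37762) + 177/29597 = √(45791129/17752350)*(-1/37762) + 177/29597 = (√32516005956126/3550470)*(-1/37762) + 177/29597 = -√32516005956126/134072848140 + 177/29597 = 177/29597 - √32516005956126/134072848140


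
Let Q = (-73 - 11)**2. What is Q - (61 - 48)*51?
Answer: 6393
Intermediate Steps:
Q = 7056 (Q = (-84)**2 = 7056)
Q - (61 - 48)*51 = 7056 - (61 - 48)*51 = 7056 - 13*51 = 7056 - 1*663 = 7056 - 663 = 6393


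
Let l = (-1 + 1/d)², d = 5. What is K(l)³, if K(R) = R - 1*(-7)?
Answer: 6967871/15625 ≈ 445.94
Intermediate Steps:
l = 16/25 (l = (-1 + 1/5)² = (-1 + ⅕)² = (-⅘)² = 16/25 ≈ 0.64000)
K(R) = 7 + R (K(R) = R + 7 = 7 + R)
K(l)³ = (7 + 16/25)³ = (191/25)³ = 6967871/15625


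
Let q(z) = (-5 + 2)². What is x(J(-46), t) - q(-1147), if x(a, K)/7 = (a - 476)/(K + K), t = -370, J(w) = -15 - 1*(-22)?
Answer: -3377/740 ≈ -4.5635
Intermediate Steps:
J(w) = 7 (J(w) = -15 + 22 = 7)
q(z) = 9 (q(z) = (-3)² = 9)
x(a, K) = 7*(-476 + a)/(2*K) (x(a, K) = 7*((a - 476)/(K + K)) = 7*((-476 + a)/((2*K))) = 7*((-476 + a)*(1/(2*K))) = 7*((-476 + a)/(2*K)) = 7*(-476 + a)/(2*K))
x(J(-46), t) - q(-1147) = (7/2)*(-476 + 7)/(-370) - 1*9 = (7/2)*(-1/370)*(-469) - 9 = 3283/740 - 9 = -3377/740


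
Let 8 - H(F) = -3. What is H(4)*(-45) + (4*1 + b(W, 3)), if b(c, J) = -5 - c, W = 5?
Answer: -501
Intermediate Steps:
H(F) = 11 (H(F) = 8 - 1*(-3) = 8 + 3 = 11)
H(4)*(-45) + (4*1 + b(W, 3)) = 11*(-45) + (4*1 + (-5 - 1*5)) = -495 + (4 + (-5 - 5)) = -495 + (4 - 10) = -495 - 6 = -501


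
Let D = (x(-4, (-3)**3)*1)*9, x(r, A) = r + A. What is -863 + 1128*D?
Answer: -315575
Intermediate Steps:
x(r, A) = A + r
D = -279 (D = (((-3)**3 - 4)*1)*9 = ((-27 - 4)*1)*9 = -31*1*9 = -31*9 = -279)
-863 + 1128*D = -863 + 1128*(-279) = -863 - 314712 = -315575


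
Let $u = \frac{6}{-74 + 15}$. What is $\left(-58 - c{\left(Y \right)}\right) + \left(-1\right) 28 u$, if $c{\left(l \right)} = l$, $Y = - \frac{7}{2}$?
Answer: $- \frac{6095}{118} \approx -51.653$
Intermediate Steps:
$Y = - \frac{7}{2}$ ($Y = \left(-7\right) \frac{1}{2} = - \frac{7}{2} \approx -3.5$)
$u = - \frac{6}{59}$ ($u = \frac{6}{-59} = 6 \left(- \frac{1}{59}\right) = - \frac{6}{59} \approx -0.10169$)
$\left(-58 - c{\left(Y \right)}\right) + \left(-1\right) 28 u = \left(-58 - - \frac{7}{2}\right) + \left(-1\right) 28 \left(- \frac{6}{59}\right) = \left(-58 + \frac{7}{2}\right) - - \frac{168}{59} = - \frac{109}{2} + \frac{168}{59} = - \frac{6095}{118}$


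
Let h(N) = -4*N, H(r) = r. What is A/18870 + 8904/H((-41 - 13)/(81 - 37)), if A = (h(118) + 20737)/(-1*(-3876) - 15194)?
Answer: -929687333183/128142396 ≈ -7255.1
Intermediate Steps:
A = -20265/11318 (A = (-4*118 + 20737)/(-1*(-3876) - 15194) = (-472 + 20737)/(3876 - 15194) = 20265/(-11318) = 20265*(-1/11318) = -20265/11318 ≈ -1.7905)
A/18870 + 8904/H((-41 - 13)/(81 - 37)) = -20265/11318/18870 + 8904/(((-41 - 13)/(81 - 37))) = -20265/11318*1/18870 + 8904/((-54/44)) = -1351/14238044 + 8904/((-54*1/44)) = -1351/14238044 + 8904/(-27/22) = -1351/14238044 + 8904*(-22/27) = -1351/14238044 - 65296/9 = -929687333183/128142396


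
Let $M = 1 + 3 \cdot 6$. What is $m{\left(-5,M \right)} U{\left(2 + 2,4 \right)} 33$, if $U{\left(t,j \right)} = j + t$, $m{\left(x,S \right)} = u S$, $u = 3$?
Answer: $15048$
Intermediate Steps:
$M = 19$ ($M = 1 + 18 = 19$)
$m{\left(x,S \right)} = 3 S$
$m{\left(-5,M \right)} U{\left(2 + 2,4 \right)} 33 = 3 \cdot 19 \left(4 + \left(2 + 2\right)\right) 33 = 57 \left(4 + 4\right) 33 = 57 \cdot 8 \cdot 33 = 456 \cdot 33 = 15048$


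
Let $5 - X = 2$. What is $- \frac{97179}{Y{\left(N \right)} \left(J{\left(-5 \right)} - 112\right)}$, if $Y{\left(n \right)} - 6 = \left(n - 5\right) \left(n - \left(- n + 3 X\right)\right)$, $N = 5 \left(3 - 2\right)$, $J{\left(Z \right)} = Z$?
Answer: $\frac{32393}{234} \approx 138.43$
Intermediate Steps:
$X = 3$ ($X = 5 - 2 = 3$)
$N = 5$ ($N = 5 \cdot 1 = 5$)
$Y{\left(n \right)} = 6 + \left(-9 + 2 n\right) \left(-5 + n\right)$ ($Y{\left(n \right)} = 6 + \left(n - 5\right) \left(n + \left(\left(-3\right) 3 + n\right)\right) = 6 + \left(-5 + n\right) \left(n + \left(-9 + n\right)\right) = 6 + \left(-5 + n\right) \left(-9 + 2 n\right) = 6 + \left(-9 + 2 n\right) \left(-5 + n\right)$)
$- \frac{97179}{Y{\left(N \right)} \left(J{\left(-5 \right)} - 112\right)} = - \frac{97179}{\left(51 - 95 + 2 \cdot 5^{2}\right) \left(-5 - 112\right)} = - \frac{97179}{\left(51 - 95 + 2 \cdot 25\right) \left(-117\right)} = - \frac{97179}{\left(51 - 95 + 50\right) \left(-117\right)} = - \frac{97179}{6 \left(-117\right)} = - \frac{97179}{-702} = \left(-97179\right) \left(- \frac{1}{702}\right) = \frac{32393}{234}$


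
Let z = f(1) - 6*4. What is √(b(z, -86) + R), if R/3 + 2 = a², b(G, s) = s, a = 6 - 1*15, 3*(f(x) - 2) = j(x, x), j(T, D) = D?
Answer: √151 ≈ 12.288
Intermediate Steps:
f(x) = 2 + x/3
a = -9 (a = 6 - 15 = -9)
z = -65/3 (z = (2 + (⅓)*1) - 6*4 = (2 + ⅓) - 24 = 7/3 - 24 = -65/3 ≈ -21.667)
R = 237 (R = -6 + 3*(-9)² = -6 + 3*81 = -6 + 243 = 237)
√(b(z, -86) + R) = √(-86 + 237) = √151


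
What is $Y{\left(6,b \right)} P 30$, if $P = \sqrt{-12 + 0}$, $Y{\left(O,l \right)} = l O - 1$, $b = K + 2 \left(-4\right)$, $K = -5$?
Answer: $- 4740 i \sqrt{3} \approx - 8209.9 i$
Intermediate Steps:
$b = -13$ ($b = -5 + 2 \left(-4\right) = -5 - 8 = -13$)
$Y{\left(O,l \right)} = -1 + O l$ ($Y{\left(O,l \right)} = O l - 1 = -1 + O l$)
$P = 2 i \sqrt{3}$ ($P = \sqrt{-12} = 2 i \sqrt{3} \approx 3.4641 i$)
$Y{\left(6,b \right)} P 30 = \left(-1 + 6 \left(-13\right)\right) 2 i \sqrt{3} \cdot 30 = \left(-1 - 78\right) 2 i \sqrt{3} \cdot 30 = - 79 \cdot 2 i \sqrt{3} \cdot 30 = - 158 i \sqrt{3} \cdot 30 = - 4740 i \sqrt{3}$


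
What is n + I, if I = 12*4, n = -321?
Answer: -273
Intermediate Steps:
I = 48
n + I = -321 + 48 = -273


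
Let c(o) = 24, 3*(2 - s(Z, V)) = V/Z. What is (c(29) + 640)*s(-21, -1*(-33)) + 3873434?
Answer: 81377306/21 ≈ 3.8751e+6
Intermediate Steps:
s(Z, V) = 2 - V/(3*Z)
(c(29) + 640)*s(-21, -1*(-33)) + 3873434 = (24 + 640)*(2 - ⅓*(-1*(-33))/(-21)) + 3873434 = 664*(2 - ⅓*33*(-1/21)) + 3873434 = 664*(2 + 11/21) + 3873434 = 664*(53/21) + 3873434 = 35192/21 + 3873434 = 81377306/21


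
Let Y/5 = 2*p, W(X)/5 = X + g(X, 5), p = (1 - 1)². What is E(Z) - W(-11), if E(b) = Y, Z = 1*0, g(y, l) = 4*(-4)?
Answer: 135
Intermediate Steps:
p = 0 (p = 0² = 0)
g(y, l) = -16
W(X) = -80 + 5*X (W(X) = 5*(X - 16) = 5*(-16 + X) = -80 + 5*X)
Y = 0 (Y = 5*(2*0) = 5*0 = 0)
Z = 0
E(b) = 0
E(Z) - W(-11) = 0 - (-80 + 5*(-11)) = 0 - (-80 - 55) = 0 - 1*(-135) = 0 + 135 = 135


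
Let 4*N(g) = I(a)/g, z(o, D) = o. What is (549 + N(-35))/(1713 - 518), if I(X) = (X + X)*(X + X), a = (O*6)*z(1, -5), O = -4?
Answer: 18639/41825 ≈ 0.44564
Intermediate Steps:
a = -24 (a = -4*6*1 = -24*1 = -24)
I(X) = 4*X**2 (I(X) = (2*X)*(2*X) = 4*X**2)
N(g) = 576/g (N(g) = ((4*(-24)**2)/g)/4 = ((4*576)/g)/4 = (2304/g)/4 = 576/g)
(549 + N(-35))/(1713 - 518) = (549 + 576/(-35))/(1713 - 518) = (549 + 576*(-1/35))/1195 = (549 - 576/35)*(1/1195) = (18639/35)*(1/1195) = 18639/41825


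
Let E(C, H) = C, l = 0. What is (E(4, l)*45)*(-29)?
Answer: -5220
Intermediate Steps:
(E(4, l)*45)*(-29) = (4*45)*(-29) = 180*(-29) = -5220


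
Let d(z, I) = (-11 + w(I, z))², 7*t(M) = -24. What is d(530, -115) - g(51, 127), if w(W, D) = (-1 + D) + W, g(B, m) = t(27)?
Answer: 1136887/7 ≈ 1.6241e+5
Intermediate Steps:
t(M) = -24/7 (t(M) = (⅐)*(-24) = -24/7)
g(B, m) = -24/7
w(W, D) = -1 + D + W
d(z, I) = (-12 + I + z)² (d(z, I) = (-11 + (-1 + z + I))² = (-11 + (-1 + I + z))² = (-12 + I + z)²)
d(530, -115) - g(51, 127) = (-12 - 115 + 530)² - 1*(-24/7) = 403² + 24/7 = 162409 + 24/7 = 1136887/7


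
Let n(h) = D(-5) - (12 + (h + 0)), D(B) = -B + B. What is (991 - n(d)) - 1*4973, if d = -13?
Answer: -3983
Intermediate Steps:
D(B) = 0
n(h) = -12 - h (n(h) = 0 - (12 + (h + 0)) = 0 - (12 + h) = 0 + (-12 - h) = -12 - h)
(991 - n(d)) - 1*4973 = (991 - (-12 - 1*(-13))) - 1*4973 = (991 - (-12 + 13)) - 4973 = (991 - 1*1) - 4973 = (991 - 1) - 4973 = 990 - 4973 = -3983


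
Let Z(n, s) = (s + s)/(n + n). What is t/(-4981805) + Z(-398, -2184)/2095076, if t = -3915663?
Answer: 408131035908318/519253689585955 ≈ 0.78600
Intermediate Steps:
Z(n, s) = s/n (Z(n, s) = (2*s)/((2*n)) = (2*s)*(1/(2*n)) = s/n)
t/(-4981805) + Z(-398, -2184)/2095076 = -3915663/(-4981805) - 2184/(-398)/2095076 = -3915663*(-1/4981805) - 2184*(-1/398)*(1/2095076) = 3915663/4981805 + (1092/199)*(1/2095076) = 3915663/4981805 + 273/104230031 = 408131035908318/519253689585955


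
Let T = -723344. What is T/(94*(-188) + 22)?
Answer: 361672/8825 ≈ 40.983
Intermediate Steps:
T/(94*(-188) + 22) = -723344/(94*(-188) + 22) = -723344/(-17672 + 22) = -723344/(-17650) = -723344*(-1/17650) = 361672/8825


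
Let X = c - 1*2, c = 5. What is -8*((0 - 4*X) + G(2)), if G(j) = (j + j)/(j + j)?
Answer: 88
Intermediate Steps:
G(j) = 1 (G(j) = (2*j)/((2*j)) = (2*j)*(1/(2*j)) = 1)
X = 3 (X = 5 - 1*2 = 5 - 2 = 3)
-8*((0 - 4*X) + G(2)) = -8*((0 - 4*3) + 1) = -8*((0 - 12) + 1) = -8*(-12 + 1) = -8*(-11) = 88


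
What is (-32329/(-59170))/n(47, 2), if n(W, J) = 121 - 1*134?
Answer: -32329/769210 ≈ -0.042029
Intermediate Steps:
n(W, J) = -13 (n(W, J) = 121 - 134 = -13)
(-32329/(-59170))/n(47, 2) = -32329/(-59170)/(-13) = -32329*(-1/59170)*(-1/13) = (32329/59170)*(-1/13) = -32329/769210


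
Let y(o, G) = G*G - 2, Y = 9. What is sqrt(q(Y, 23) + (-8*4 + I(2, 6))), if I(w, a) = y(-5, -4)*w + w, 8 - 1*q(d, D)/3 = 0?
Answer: sqrt(22) ≈ 4.6904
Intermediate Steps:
y(o, G) = -2 + G**2 (y(o, G) = G**2 - 2 = -2 + G**2)
q(d, D) = 24 (q(d, D) = 24 - 3*0 = 24 + 0 = 24)
I(w, a) = 15*w (I(w, a) = (-2 + (-4)**2)*w + w = (-2 + 16)*w + w = 14*w + w = 15*w)
sqrt(q(Y, 23) + (-8*4 + I(2, 6))) = sqrt(24 + (-8*4 + 15*2)) = sqrt(24 + (-32 + 30)) = sqrt(24 - 2) = sqrt(22)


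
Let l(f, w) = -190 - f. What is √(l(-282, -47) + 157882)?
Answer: √157974 ≈ 397.46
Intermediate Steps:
√(l(-282, -47) + 157882) = √((-190 - 1*(-282)) + 157882) = √((-190 + 282) + 157882) = √(92 + 157882) = √157974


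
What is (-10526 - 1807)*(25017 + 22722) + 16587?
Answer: -588748500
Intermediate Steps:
(-10526 - 1807)*(25017 + 22722) + 16587 = -12333*47739 + 16587 = -588765087 + 16587 = -588748500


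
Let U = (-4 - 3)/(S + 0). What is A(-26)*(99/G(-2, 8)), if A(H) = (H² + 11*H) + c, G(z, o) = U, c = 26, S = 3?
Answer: -123552/7 ≈ -17650.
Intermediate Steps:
U = -7/3 (U = (-4 - 3)/(3 + 0) = -7/3 ≈ -2.3333)
G(z, o) = -7/3
A(H) = 26 + H² + 11*H (A(H) = (H² + 11*H) + 26 = 26 + H² + 11*H)
A(-26)*(99/G(-2, 8)) = (26 + (-26)² + 11*(-26))*(99/(-7/3)) = (26 + 676 - 286)*(99*(-3/7)) = 416*(-297/7) = -123552/7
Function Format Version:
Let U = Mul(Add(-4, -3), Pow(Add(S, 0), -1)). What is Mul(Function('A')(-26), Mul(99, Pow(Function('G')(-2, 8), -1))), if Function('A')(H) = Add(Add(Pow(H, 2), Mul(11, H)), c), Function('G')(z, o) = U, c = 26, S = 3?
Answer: Rational(-123552, 7) ≈ -17650.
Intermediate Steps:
U = Rational(-7, 3) (U = Mul(Add(-4, -3), Pow(Add(3, 0), -1)) = Mul(-7, Pow(3, -1)) = Mul(-7, Rational(1, 3)) = Rational(-7, 3) ≈ -2.3333)
Function('G')(z, o) = Rational(-7, 3)
Function('A')(H) = Add(26, Pow(H, 2), Mul(11, H)) (Function('A')(H) = Add(Add(Pow(H, 2), Mul(11, H)), 26) = Add(26, Pow(H, 2), Mul(11, H)))
Mul(Function('A')(-26), Mul(99, Pow(Function('G')(-2, 8), -1))) = Mul(Add(26, Pow(-26, 2), Mul(11, -26)), Mul(99, Pow(Rational(-7, 3), -1))) = Mul(Add(26, 676, -286), Mul(99, Rational(-3, 7))) = Mul(416, Rational(-297, 7)) = Rational(-123552, 7)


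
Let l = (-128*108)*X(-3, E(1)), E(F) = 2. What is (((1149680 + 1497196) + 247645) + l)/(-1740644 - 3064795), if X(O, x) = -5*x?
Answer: -3032761/4805439 ≈ -0.63111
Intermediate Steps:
l = 138240 (l = (-128*108)*(-5*2) = -13824*(-10) = 138240)
(((1149680 + 1497196) + 247645) + l)/(-1740644 - 3064795) = (((1149680 + 1497196) + 247645) + 138240)/(-1740644 - 3064795) = ((2646876 + 247645) + 138240)/(-4805439) = (2894521 + 138240)*(-1/4805439) = 3032761*(-1/4805439) = -3032761/4805439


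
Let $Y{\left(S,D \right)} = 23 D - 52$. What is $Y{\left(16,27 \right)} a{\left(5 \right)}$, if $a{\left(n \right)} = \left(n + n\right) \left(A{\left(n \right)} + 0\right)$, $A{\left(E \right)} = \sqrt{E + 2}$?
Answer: $5690 \sqrt{7} \approx 15054.0$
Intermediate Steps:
$Y{\left(S,D \right)} = -52 + 23 D$
$A{\left(E \right)} = \sqrt{2 + E}$
$a{\left(n \right)} = 2 n \sqrt{2 + n}$ ($a{\left(n \right)} = \left(n + n\right) \left(\sqrt{2 + n} + 0\right) = 2 n \sqrt{2 + n}$)
$Y{\left(16,27 \right)} a{\left(5 \right)} = \left(-52 + 23 \cdot 27\right) 2 \cdot 5 \sqrt{2 + 5} = \left(-52 + 621\right) 2 \cdot 5 \sqrt{7} = 569 \cdot 10 \sqrt{7} = 5690 \sqrt{7}$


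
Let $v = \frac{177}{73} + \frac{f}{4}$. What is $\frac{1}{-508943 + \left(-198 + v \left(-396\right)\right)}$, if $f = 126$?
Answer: $- \frac{73}{38147987} \approx -1.9136 \cdot 10^{-6}$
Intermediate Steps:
$v = \frac{4953}{146}$ ($v = \frac{177}{73} + \frac{126}{4} = 177 \cdot \frac{1}{73} + 126 \cdot \frac{1}{4} = \frac{177}{73} + \frac{63}{2} = \frac{4953}{146} \approx 33.925$)
$\frac{1}{-508943 + \left(-198 + v \left(-396\right)\right)} = \frac{1}{-508943 + \left(-198 + \frac{4953}{146} \left(-396\right)\right)} = \frac{1}{-508943 - \frac{995148}{73}} = \frac{1}{- \frac{38147987}{73}} = - \frac{73}{38147987}$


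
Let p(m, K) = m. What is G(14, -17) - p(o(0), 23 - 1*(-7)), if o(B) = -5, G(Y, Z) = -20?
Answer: -15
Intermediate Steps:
G(14, -17) - p(o(0), 23 - 1*(-7)) = -20 - 1*(-5) = -20 + 5 = -15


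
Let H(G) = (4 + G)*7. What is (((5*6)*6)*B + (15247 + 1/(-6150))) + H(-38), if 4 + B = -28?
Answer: 56881349/6150 ≈ 9249.0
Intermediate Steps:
H(G) = 28 + 7*G
B = -32 (B = -4 - 28 = -32)
(((5*6)*6)*B + (15247 + 1/(-6150))) + H(-38) = (((5*6)*6)*(-32) + (15247 + 1/(-6150))) + (28 + 7*(-38)) = ((30*6)*(-32) + (15247 - 1/6150)) + (28 - 266) = (180*(-32) + 93769049/6150) - 238 = (-5760 + 93769049/6150) - 238 = 58345049/6150 - 238 = 56881349/6150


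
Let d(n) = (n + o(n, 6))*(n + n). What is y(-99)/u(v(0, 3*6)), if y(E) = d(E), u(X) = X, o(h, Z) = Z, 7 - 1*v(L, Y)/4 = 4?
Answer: 3069/2 ≈ 1534.5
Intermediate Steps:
v(L, Y) = 12 (v(L, Y) = 28 - 4*4 = 28 - 16 = 12)
d(n) = 2*n*(6 + n) (d(n) = (n + 6)*(n + n) = (6 + n)*(2*n) = 2*n*(6 + n))
y(E) = 2*E*(6 + E)
y(-99)/u(v(0, 3*6)) = (2*(-99)*(6 - 99))/12 = (2*(-99)*(-93))*(1/12) = 18414*(1/12) = 3069/2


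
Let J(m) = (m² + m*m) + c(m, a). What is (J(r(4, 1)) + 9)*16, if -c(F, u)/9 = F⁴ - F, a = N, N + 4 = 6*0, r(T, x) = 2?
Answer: -1744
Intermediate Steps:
N = -4 (N = -4 + 6*0 = -4 + 0 = -4)
a = -4
c(F, u) = -9*F⁴ + 9*F (c(F, u) = -9*(F⁴ - F) = -9*F⁴ + 9*F)
J(m) = 2*m² + 9*m*(1 - m³) (J(m) = (m² + m*m) + 9*m*(1 - m³) = (m² + m²) + 9*m*(1 - m³) = 2*m² + 9*m*(1 - m³))
(J(r(4, 1)) + 9)*16 = (2*(9 - 9*2³ + 2*2) + 9)*16 = (2*(9 - 9*8 + 4) + 9)*16 = (2*(9 - 72 + 4) + 9)*16 = (2*(-59) + 9)*16 = (-118 + 9)*16 = -109*16 = -1744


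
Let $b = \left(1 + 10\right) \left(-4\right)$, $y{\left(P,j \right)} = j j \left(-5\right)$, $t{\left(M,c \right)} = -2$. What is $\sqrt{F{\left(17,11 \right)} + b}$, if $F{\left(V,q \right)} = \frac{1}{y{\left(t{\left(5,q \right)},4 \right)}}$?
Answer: $\frac{i \sqrt{17605}}{20} \approx 6.6342 i$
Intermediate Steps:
$y{\left(P,j \right)} = - 5 j^{2}$ ($y{\left(P,j \right)} = j^{2} \left(-5\right) = - 5 j^{2}$)
$F{\left(V,q \right)} = - \frac{1}{80}$ ($F{\left(V,q \right)} = \frac{1}{\left(-5\right) 4^{2}} = \frac{1}{\left(-5\right) 16} = \frac{1}{-80} = - \frac{1}{80}$)
$b = -44$ ($b = 11 \left(-4\right) = -44$)
$\sqrt{F{\left(17,11 \right)} + b} = \sqrt{- \frac{1}{80} - 44} = \sqrt{- \frac{3521}{80}} = \frac{i \sqrt{17605}}{20}$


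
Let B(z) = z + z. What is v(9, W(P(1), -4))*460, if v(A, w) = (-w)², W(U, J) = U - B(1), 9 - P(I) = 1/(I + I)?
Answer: 19435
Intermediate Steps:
B(z) = 2*z
P(I) = 9 - 1/(2*I) (P(I) = 9 - 1/(I + I) = 9 - 1/(2*I))
W(U, J) = -2 + U (W(U, J) = U - 2 = -2 + U)
v(A, w) = w²
v(9, W(P(1), -4))*460 = (-2 + (9 - ½/1))²*460 = (-2 + (9 - ½*1))²*460 = (-2 + (9 - ½))²*460 = (-2 + 17/2)²*460 = (13/2)²*460 = (169/4)*460 = 19435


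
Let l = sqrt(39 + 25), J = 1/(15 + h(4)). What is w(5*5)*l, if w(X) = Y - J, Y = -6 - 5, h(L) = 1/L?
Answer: -5400/61 ≈ -88.525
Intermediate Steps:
J = 4/61 (J = 1/(15 + 1/4) = 1/(61/4) = 4/61 ≈ 0.065574)
l = 8 (l = sqrt(64) = 8)
Y = -11
w(X) = -675/61 (w(X) = -11 - 1*4/61 = -11 - 4/61 = -675/61)
w(5*5)*l = -675/61*8 = -5400/61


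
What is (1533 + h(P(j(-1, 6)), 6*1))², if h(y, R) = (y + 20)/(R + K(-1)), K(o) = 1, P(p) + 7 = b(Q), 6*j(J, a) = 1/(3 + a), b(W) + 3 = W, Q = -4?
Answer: 115283169/49 ≈ 2.3527e+6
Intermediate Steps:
b(W) = -3 + W
j(J, a) = 1/(6*(3 + a))
P(p) = -14 (P(p) = -7 + (-3 - 4) = -7 - 7 = -14)
h(y, R) = (20 + y)/(1 + R) (h(y, R) = (y + 20)/(R + 1) = (20 + y)/(1 + R))
(1533 + h(P(j(-1, 6)), 6*1))² = (1533 + (20 - 14)/(1 + 6*1))² = (1533 + 6/(1 + 6))² = (1533 + 6/7)² = (10737/7)² = 115283169/49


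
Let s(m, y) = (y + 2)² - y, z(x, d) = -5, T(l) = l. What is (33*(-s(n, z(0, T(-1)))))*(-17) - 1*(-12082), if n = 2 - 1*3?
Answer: 19936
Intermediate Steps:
n = -1 (n = 2 - 3 = -1)
s(m, y) = (2 + y)² - y
(33*(-s(n, z(0, T(-1)))))*(-17) - 1*(-12082) = (33*(-((2 - 5)² - 1*(-5))))*(-17) - 1*(-12082) = (33*(-((-3)² + 5)))*(-17) + 12082 = (33*(-(9 + 5)))*(-17) + 12082 = (33*(-1*14))*(-17) + 12082 = (33*(-14))*(-17) + 12082 = -462*(-17) + 12082 = 7854 + 12082 = 19936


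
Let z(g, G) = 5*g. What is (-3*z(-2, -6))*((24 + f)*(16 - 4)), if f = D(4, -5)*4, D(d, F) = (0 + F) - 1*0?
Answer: 1440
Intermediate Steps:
D(d, F) = F (D(d, F) = F + 0 = F)
f = -20 (f = -5*4 = -20)
(-3*z(-2, -6))*((24 + f)*(16 - 4)) = (-15*(-2))*((24 - 20)*(16 - 4)) = (-3*(-10))*(4*12) = 30*48 = 1440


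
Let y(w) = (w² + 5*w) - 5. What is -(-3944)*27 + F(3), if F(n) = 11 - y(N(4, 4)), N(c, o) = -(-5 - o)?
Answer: 106378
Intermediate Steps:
N(c, o) = 5 + o
y(w) = -5 + w² + 5*w
F(n) = -110 (F(n) = 11 - (-5 + (5 + 4)² + 5*(5 + 4)) = 11 - (-5 + 9² + 5*9) = 11 - (-5 + 81 + 45) = 11 - 1*121 = 11 - 121 = -110)
-(-3944)*27 + F(3) = -(-3944)*27 - 110 = -493*(-216) - 110 = 106488 - 110 = 106378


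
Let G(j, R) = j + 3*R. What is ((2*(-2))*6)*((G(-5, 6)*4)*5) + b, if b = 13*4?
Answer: -6188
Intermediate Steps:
b = 52
((2*(-2))*6)*((G(-5, 6)*4)*5) + b = ((2*(-2))*6)*(((-5 + 3*6)*4)*5) + 52 = (-4*6)*(((-5 + 18)*4)*5) + 52 = -24*13*4*5 + 52 = -1248*5 + 52 = -24*260 + 52 = -6240 + 52 = -6188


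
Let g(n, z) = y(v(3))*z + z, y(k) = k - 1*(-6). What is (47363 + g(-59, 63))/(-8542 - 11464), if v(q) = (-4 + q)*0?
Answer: -23902/10003 ≈ -2.3895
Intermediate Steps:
v(q) = 0
y(k) = 6 + k (y(k) = k + 6 = 6 + k)
g(n, z) = 7*z (g(n, z) = (6 + 0)*z + z = 6*z + z = 7*z)
(47363 + g(-59, 63))/(-8542 - 11464) = (47363 + 7*63)/(-8542 - 11464) = (47363 + 441)/(-20006) = 47804*(-1/20006) = -23902/10003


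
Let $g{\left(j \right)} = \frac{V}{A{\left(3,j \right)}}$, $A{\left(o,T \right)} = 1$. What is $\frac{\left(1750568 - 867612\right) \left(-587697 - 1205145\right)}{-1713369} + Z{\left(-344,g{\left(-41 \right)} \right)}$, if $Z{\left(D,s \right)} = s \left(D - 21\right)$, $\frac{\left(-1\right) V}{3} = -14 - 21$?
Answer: $\frac{505778578009}{571123} \approx 8.8559 \cdot 10^{5}$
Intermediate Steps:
$V = 105$ ($V = - 3 \left(-14 - 21\right) = \left(-3\right) \left(-35\right) = 105$)
$g{\left(j \right)} = 105$ ($g{\left(j \right)} = \frac{105}{1} = 105 \cdot 1 = 105$)
$Z{\left(D,s \right)} = s \left(-21 + D\right)$
$\frac{\left(1750568 - 867612\right) \left(-587697 - 1205145\right)}{-1713369} + Z{\left(-344,g{\left(-41 \right)} \right)} = \frac{\left(1750568 - 867612\right) \left(-587697 - 1205145\right)}{-1713369} + 105 \left(-21 - 344\right) = 882956 \left(-1792842\right) \left(- \frac{1}{1713369}\right) + 105 \left(-365\right) = \left(-1583000600952\right) \left(- \frac{1}{1713369}\right) - 38325 = \frac{527666866984}{571123} - 38325 = \frac{505778578009}{571123}$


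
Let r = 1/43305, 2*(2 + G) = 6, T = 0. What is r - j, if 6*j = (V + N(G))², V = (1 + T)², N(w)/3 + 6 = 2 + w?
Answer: -153973/14435 ≈ -10.667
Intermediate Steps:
G = 1 (G = -2 + (½)*6 = -2 + 3 = 1)
N(w) = -12 + 3*w (N(w) = -18 + 3*(2 + w) = -18 + (6 + 3*w) = -12 + 3*w)
V = 1 (V = (1 + 0)² = 1² = 1)
r = 1/43305 ≈ 2.3092e-5
j = 32/3 (j = (1 + (-12 + 3*1))²/6 = (1 + (-12 + 3))²/6 = (1 - 9)²/6 = (⅙)*(-8)² = (⅙)*64 = 32/3 ≈ 10.667)
r - j = 1/43305 - 1*32/3 = 1/43305 - 32/3 = -153973/14435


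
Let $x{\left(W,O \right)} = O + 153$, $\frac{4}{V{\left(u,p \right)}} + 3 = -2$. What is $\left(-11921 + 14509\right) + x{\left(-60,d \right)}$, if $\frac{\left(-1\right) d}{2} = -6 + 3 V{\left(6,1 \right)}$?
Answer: $\frac{13789}{5} \approx 2757.8$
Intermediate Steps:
$V{\left(u,p \right)} = - \frac{4}{5}$ ($V{\left(u,p \right)} = \frac{4}{-3 - 2} = \frac{4}{-5} = 4 \left(- \frac{1}{5}\right) = - \frac{4}{5}$)
$d = \frac{84}{5}$ ($d = - 2 \left(-6 + 3 \left(- \frac{4}{5}\right)\right) = - 2 \left(-6 - \frac{12}{5}\right) = \left(-2\right) \left(- \frac{42}{5}\right) = \frac{84}{5} \approx 16.8$)
$x{\left(W,O \right)} = 153 + O$
$\left(-11921 + 14509\right) + x{\left(-60,d \right)} = \left(-11921 + 14509\right) + \left(153 + \frac{84}{5}\right) = 2588 + \frac{849}{5} = \frac{13789}{5}$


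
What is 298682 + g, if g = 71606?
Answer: 370288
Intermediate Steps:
298682 + g = 298682 + 71606 = 370288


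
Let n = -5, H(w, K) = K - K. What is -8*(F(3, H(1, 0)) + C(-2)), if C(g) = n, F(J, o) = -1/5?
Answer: 208/5 ≈ 41.600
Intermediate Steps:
H(w, K) = 0
F(J, o) = -⅕ (F(J, o) = -1*⅕ = -⅕)
C(g) = -5
-8*(F(3, H(1, 0)) + C(-2)) = -8*(-⅕ - 5) = -8*(-26/5) = 208/5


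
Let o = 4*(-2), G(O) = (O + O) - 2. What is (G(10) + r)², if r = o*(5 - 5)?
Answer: 324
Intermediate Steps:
G(O) = -2 + 2*O (G(O) = 2*O - 2 = -2 + 2*O)
o = -8
r = 0 (r = -8*(5 - 5) = -8*0 = 0)
(G(10) + r)² = ((-2 + 2*10) + 0)² = ((-2 + 20) + 0)² = (18 + 0)² = 18² = 324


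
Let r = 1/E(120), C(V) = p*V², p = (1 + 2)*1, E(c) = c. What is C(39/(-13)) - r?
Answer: 3239/120 ≈ 26.992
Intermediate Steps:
p = 3 (p = 3*1 = 3)
C(V) = 3*V²
r = 1/120 ≈ 0.0083333
C(39/(-13)) - r = 3*(39/(-13))² - 1*1/120 = 3*(39*(-1/13))² - 1/120 = 3*(-3)² - 1/120 = 3*9 - 1/120 = 27 - 1/120 = 3239/120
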